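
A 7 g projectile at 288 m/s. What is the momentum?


p = m*v = 0.007*288 = 2.016 kg·m/s

2.016 kg·m/s


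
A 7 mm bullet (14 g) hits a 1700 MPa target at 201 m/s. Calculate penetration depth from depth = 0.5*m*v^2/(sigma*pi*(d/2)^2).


A = pi*(d/2)^2 = pi*(7/2)^2 = 38.4845 mm^2
E = 0.5*m*v^2 = 0.5*0.014*201^2 = 282.807 J
depth = E/(sigma*A) = 282.807 J / (1700 MPa * 38.4845 mm^2) = 282.807/(1700 * 38.4845) m = 0.0043227 m ≈ 4.323 mm

4.323 mm


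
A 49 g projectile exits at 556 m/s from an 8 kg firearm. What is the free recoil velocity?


v_recoil = m_p * v_p / m_gun = 0.049 * 556 / 8 = 3.405 m/s

3.405 m/s


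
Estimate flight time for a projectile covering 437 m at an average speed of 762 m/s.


t = d/v = 437/762 = 0.5735 s

0.5735 s


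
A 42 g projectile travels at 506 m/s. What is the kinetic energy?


E = 0.5*m*v^2 = 0.5*0.042*506^2 = 5377 J

5377 J


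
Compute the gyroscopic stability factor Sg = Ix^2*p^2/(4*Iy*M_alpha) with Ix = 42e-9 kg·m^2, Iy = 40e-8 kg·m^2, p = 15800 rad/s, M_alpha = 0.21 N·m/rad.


Sg = Ix^2 * p^2 / (4 * Iy * M_alpha) = (42e-9)^2 * 15800^2 / (4 * 40e-8 * 0.21) = 1.311

1.311


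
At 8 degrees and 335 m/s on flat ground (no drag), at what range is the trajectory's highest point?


R = v0^2*sin(2*theta)/g = 335^2*sin(2*8°)/9.81 = 3153.25 m
apex_dist = R/2 = 3153.25/2 = 1577 m

1577 m


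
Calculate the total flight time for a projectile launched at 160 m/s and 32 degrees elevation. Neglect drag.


T = 2*v0*sin(theta)/g = 2*160*sin(32°)/9.81 = 17.29 s

17.29 s


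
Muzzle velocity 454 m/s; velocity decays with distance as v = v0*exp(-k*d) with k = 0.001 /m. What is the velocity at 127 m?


v = v0*exp(-k*d) = 454*exp(-0.001*127) = 399.9 m/s

399.9 m/s


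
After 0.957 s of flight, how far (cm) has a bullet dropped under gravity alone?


drop = 0.5*g*t^2 = 0.5*9.81*0.957^2 = 4.49224 m ≈ 449.2 cm

449.2 cm


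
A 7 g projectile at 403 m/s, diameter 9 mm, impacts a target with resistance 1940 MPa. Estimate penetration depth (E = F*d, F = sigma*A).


A = pi*(d/2)^2 = pi*(9/2)^2 = 63.6173 mm^2
E = 0.5*m*v^2 = 0.5*0.007*403^2 = 568.432 J
depth = E/(sigma*A) = 568.432 J / (1940 MPa * 63.6173 mm^2) = 568.432/(1940 * 63.6173) m = 0.00460576 m ≈ 4.606 mm

4.606 mm


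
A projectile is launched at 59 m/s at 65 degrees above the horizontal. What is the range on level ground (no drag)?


R = v0^2 * sin(2*theta) / g = 59^2 * sin(2*65°) / 9.81 = 271.8 m

271.8 m


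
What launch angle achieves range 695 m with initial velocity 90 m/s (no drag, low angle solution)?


sin(2*theta) = R*g/v0^2 = 695*9.81/90^2 = 0.841722, theta = arcsin(0.841722)/2 = 28.66°

28.66 degrees


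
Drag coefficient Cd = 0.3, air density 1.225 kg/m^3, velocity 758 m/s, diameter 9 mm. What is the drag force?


A = pi*(d/2)^2 = pi*(9/2000)^2 = 6.36173e-05 m^2
Fd = 0.5*Cd*rho*A*v^2 = 0.5*0.3*1.225*6.36173e-05*758^2 = 6.716 N

6.716 N


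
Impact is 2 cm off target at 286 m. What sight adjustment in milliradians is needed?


1 mrad subtends 1 cm per 10 m of range, so adj = error_cm / (dist_m / 10) = 2 / (286/10) = 0.06993 mrad

0.06993 mrad


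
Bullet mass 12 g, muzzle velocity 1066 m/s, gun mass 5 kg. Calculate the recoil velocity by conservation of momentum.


v_recoil = m_p * v_p / m_gun = 0.012 * 1066 / 5 = 2.558 m/s

2.558 m/s


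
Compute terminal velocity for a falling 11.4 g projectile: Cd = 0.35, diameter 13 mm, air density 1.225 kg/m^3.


A = pi*(d/2)^2 = pi*(13/2000)^2 = 1.32732e-04 m^2
vt = sqrt(2mg/(Cd*rho*A)) = sqrt(2*0.0114*9.81/(0.35 * 1.225 * 1.32732e-04)) = 62.69 m/s

62.69 m/s


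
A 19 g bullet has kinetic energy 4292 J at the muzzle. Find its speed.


v = sqrt(2*E/m) = sqrt(2*4292/0.019) = 672.2 m/s

672.2 m/s


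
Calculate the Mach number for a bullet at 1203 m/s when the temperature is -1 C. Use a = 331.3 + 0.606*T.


a = 331.3 + 0.606*(-1) = 330.694 m/s
M = v/a = 1203/330.694 = 3.638

3.638


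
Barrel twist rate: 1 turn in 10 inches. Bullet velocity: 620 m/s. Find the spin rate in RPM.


twist_m = 10*0.0254 = 0.254 m
spin = v/twist = 620/0.254 = 2440.945 rev/s
RPM = spin*60 = 2440.945*60 ≈ 146457 RPM

146457 RPM


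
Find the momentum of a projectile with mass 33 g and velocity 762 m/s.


p = m*v = 0.033*762 = 25.15 kg·m/s

25.15 kg·m/s


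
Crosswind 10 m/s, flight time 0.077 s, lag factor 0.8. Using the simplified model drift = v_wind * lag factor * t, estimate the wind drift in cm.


drift = v_wind * lag * t = 10 * 0.8 * 0.077 = 0.616 m ≈ 61.6 cm

61.6 cm


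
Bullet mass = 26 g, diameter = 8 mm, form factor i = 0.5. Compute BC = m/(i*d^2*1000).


BC = m/(i*d^2*1000) = 26/(0.5 * 8^2 * 1000) = 0.0008125

0.0008125


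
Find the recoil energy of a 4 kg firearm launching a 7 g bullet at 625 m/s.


v_r = m_p*v_p/m_gun = 0.007*625/4 = 1.09375 m/s, E_r = 0.5*m_gun*v_r^2 = 0.5*4*1.09375^2 = 2.393 J

2.393 J


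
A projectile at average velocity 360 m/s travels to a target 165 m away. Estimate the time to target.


t = d/v = 165/360 = 0.4583 s

0.4583 s


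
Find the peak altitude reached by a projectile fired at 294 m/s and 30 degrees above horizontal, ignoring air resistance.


H = (v0*sin(theta))^2 / (2g) = (294*sin(30°))^2 / (2*9.81) = 1101 m

1101 m


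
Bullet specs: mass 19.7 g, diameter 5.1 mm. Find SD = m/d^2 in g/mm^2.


SD = m/d^2 = 19.7/5.1^2 = 0.7574 g/mm^2

0.7574 g/mm^2


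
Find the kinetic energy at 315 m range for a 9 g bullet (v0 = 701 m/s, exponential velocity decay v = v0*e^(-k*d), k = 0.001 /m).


v = v0*exp(-k*d) = 701*exp(-0.001*315) = 511.582 m/s
E = 0.5*m*v^2 = 0.5*0.009*511.582^2 = 1178 J

1178 J


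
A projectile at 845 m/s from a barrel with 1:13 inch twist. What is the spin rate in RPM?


twist_m = 13*0.0254 = 0.3302 m
spin = v/twist = 845/0.3302 = 2559.055 rev/s
RPM = spin*60 = 2559.055*60 ≈ 153543 RPM

153543 RPM


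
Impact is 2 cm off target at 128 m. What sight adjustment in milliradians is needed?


1 mrad subtends 1 cm per 10 m of range, so adj = error_cm / (dist_m / 10) = 2 / (128/10) = 0.1562 mrad

0.1562 mrad


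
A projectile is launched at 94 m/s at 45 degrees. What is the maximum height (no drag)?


H = (v0*sin(theta))^2 / (2g) = (94*sin(45°))^2 / (2*9.81) = 225.2 m

225.2 m


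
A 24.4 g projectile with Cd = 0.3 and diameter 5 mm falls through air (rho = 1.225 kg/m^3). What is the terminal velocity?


A = pi*(d/2)^2 = pi*(5/2000)^2 = 1.96350e-05 m^2
vt = sqrt(2mg/(Cd*rho*A)) = sqrt(2*0.0244*9.81/(0.3 * 1.225 * 1.96350e-05)) = 257.6 m/s

257.6 m/s


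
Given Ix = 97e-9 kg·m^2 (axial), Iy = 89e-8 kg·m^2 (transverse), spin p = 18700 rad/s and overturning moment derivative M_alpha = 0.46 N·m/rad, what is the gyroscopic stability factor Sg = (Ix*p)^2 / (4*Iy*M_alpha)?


Sg = Ix^2 * p^2 / (4 * Iy * M_alpha) = (97e-9)^2 * 18700^2 / (4 * 89e-8 * 0.46) = 2.009

2.009


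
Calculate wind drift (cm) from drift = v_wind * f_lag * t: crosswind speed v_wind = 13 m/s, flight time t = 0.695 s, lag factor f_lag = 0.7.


drift = v_wind * lag * t = 13 * 0.7 * 0.695 = 6.3245 m ≈ 632.4 cm

632.4 cm


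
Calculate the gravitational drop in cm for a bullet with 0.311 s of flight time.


drop = 0.5*g*t^2 = 0.5*9.81*0.311^2 = 0.474417 m ≈ 47.44 cm

47.44 cm


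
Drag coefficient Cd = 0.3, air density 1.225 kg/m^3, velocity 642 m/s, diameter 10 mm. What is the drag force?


A = pi*(d/2)^2 = pi*(10/2000)^2 = 7.85398e-05 m^2
Fd = 0.5*Cd*rho*A*v^2 = 0.5*0.3*1.225*7.85398e-05*642^2 = 5.948 N

5.948 N


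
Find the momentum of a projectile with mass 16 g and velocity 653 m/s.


p = m*v = 0.016*653 = 10.45 kg·m/s

10.45 kg·m/s


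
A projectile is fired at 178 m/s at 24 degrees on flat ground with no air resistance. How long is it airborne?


T = 2*v0*sin(theta)/g = 2*178*sin(24°)/9.81 = 14.76 s

14.76 s


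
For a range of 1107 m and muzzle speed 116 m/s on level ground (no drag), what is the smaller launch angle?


sin(2*theta) = R*g/v0^2 = 1107*9.81/116^2 = 0.80705, theta = arcsin(0.80705)/2 = 26.9°

26.9 degrees


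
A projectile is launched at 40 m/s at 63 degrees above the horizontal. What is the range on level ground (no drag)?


R = v0^2 * sin(2*theta) / g = 40^2 * sin(2*63°) / 9.81 = 131.9 m

131.9 m


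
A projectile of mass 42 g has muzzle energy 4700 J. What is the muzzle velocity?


v = sqrt(2*E/m) = sqrt(2*4700/0.042) = 473.1 m/s

473.1 m/s


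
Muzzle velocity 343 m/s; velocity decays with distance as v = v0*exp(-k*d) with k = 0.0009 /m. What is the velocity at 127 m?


v = v0*exp(-k*d) = 343*exp(-0.0009*127) = 306 m/s

306 m/s


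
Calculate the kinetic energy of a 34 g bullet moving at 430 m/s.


E = 0.5*m*v^2 = 0.5*0.034*430^2 = 3143 J

3143 J


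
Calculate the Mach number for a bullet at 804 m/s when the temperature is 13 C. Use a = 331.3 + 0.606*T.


a = 331.3 + 0.606*(13) = 339.178 m/s
M = v/a = 804/339.178 = 2.37

2.37


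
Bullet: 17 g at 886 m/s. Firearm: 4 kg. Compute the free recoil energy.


v_r = m_p*v_p/m_gun = 0.017*886/4 = 3.7655 m/s, E_r = 0.5*m_gun*v_r^2 = 0.5*4*3.7655^2 = 28.36 J

28.36 J


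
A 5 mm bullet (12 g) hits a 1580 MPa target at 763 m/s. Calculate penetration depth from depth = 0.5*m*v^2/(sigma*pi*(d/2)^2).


A = pi*(d/2)^2 = pi*(5/2)^2 = 19.635 mm^2
E = 0.5*m*v^2 = 0.5*0.012*763^2 = 3493.01 J
depth = E/(sigma*A) = 3493.01 J / (1580 MPa * 19.635 mm^2) = 3493.01/(1580 * 19.635) m = 0.112594 m ≈ 112.6 mm

112.6 mm


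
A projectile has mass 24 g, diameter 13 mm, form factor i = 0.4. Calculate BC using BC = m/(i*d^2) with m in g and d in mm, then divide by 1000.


BC = m/(i*d^2*1000) = 24/(0.4 * 13^2 * 1000) = 0.000355

0.000355


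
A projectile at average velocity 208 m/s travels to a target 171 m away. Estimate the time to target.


t = d/v = 171/208 = 0.8221 s

0.8221 s


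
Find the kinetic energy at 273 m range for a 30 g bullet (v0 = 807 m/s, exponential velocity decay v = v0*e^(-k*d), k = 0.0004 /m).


v = v0*exp(-k*d) = 807*exp(-0.0004*273) = 723.517 m/s
E = 0.5*m*v^2 = 0.5*0.03*723.517^2 = 7852 J

7852 J


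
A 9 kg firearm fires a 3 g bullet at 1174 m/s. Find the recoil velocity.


v_recoil = m_p * v_p / m_gun = 0.003 * 1174 / 9 = 0.3913 m/s

0.3913 m/s


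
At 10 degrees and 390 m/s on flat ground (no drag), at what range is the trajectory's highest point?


R = v0^2*sin(2*theta)/g = 390^2*sin(2*10°)/9.81 = 5302.88 m
apex_dist = R/2 = 5302.88/2 = 2651 m

2651 m


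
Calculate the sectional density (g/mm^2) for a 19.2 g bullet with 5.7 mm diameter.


SD = m/d^2 = 19.2/5.7^2 = 0.591 g/mm^2

0.591 g/mm^2


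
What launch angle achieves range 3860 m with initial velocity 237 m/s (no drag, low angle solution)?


sin(2*theta) = R*g/v0^2 = 3860*9.81/237^2 = 0.674155, theta = arcsin(0.674155)/2 = 21.19°

21.19 degrees


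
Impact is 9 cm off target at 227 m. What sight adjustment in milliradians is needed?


1 mrad subtends 1 cm per 10 m of range, so adj = error_cm / (dist_m / 10) = 9 / (227/10) = 0.3965 mrad

0.3965 mrad


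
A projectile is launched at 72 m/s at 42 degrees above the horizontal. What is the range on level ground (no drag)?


R = v0^2 * sin(2*theta) / g = 72^2 * sin(2*42°) / 9.81 = 525.5 m

525.5 m


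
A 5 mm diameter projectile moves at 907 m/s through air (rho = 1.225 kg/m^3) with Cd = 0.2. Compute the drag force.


A = pi*(d/2)^2 = pi*(5/2000)^2 = 1.96350e-05 m^2
Fd = 0.5*Cd*rho*A*v^2 = 0.5*0.2*1.225*1.96350e-05*907^2 = 1.979 N

1.979 N


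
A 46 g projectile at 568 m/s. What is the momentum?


p = m*v = 0.046*568 = 26.13 kg·m/s

26.13 kg·m/s


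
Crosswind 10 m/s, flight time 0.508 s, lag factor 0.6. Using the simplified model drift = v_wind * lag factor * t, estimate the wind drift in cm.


drift = v_wind * lag * t = 10 * 0.6 * 0.508 = 3.048 m ≈ 304.8 cm

304.8 cm


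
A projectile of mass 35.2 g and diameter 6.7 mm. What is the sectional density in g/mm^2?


SD = m/d^2 = 35.2/6.7^2 = 0.7841 g/mm^2

0.7841 g/mm^2


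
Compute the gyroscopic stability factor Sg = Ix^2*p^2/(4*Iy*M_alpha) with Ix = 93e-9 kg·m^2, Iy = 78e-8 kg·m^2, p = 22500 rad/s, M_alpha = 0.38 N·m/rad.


Sg = Ix^2 * p^2 / (4 * Iy * M_alpha) = (93e-9)^2 * 22500^2 / (4 * 78e-8 * 0.38) = 3.693

3.693


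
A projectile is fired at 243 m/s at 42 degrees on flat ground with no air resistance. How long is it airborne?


T = 2*v0*sin(theta)/g = 2*243*sin(42°)/9.81 = 33.15 s

33.15 s


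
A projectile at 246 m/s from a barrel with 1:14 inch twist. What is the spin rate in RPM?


twist_m = 14*0.0254 = 0.3556 m
spin = v/twist = 246/0.3556 = 691.7885 rev/s
RPM = spin*60 = 691.7885*60 ≈ 41507 RPM

41507 RPM


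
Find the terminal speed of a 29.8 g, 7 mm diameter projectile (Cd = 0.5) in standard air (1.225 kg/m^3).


A = pi*(d/2)^2 = pi*(7/2000)^2 = 3.84845e-05 m^2
vt = sqrt(2mg/(Cd*rho*A)) = sqrt(2*0.0298*9.81/(0.5 * 1.225 * 3.84845e-05)) = 157.5 m/s

157.5 m/s


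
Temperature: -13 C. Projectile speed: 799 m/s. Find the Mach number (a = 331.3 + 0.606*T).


a = 331.3 + 0.606*(-13) = 323.422 m/s
M = v/a = 799/323.422 = 2.47

2.47


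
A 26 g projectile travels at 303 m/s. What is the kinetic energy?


E = 0.5*m*v^2 = 0.5*0.026*303^2 = 1194 J

1194 J


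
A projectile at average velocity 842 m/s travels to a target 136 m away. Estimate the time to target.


t = d/v = 136/842 = 0.1615 s

0.1615 s


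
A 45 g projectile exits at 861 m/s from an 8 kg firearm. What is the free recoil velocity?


v_recoil = m_p * v_p / m_gun = 0.045 * 861 / 8 = 4.843 m/s

4.843 m/s


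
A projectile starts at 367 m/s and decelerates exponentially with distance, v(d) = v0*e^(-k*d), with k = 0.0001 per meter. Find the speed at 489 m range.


v = v0*exp(-k*d) = 367*exp(-0.0001*489) = 349.5 m/s

349.5 m/s


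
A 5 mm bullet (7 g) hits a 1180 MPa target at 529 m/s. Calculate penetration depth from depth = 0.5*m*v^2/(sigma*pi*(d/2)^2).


A = pi*(d/2)^2 = pi*(5/2)^2 = 19.635 mm^2
E = 0.5*m*v^2 = 0.5*0.007*529^2 = 979.443 J
depth = E/(sigma*A) = 979.443 J / (1180 MPa * 19.635 mm^2) = 979.443/(1180 * 19.635) m = 0.0422734 m ≈ 42.27 mm

42.27 mm


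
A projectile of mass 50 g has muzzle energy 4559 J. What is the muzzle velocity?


v = sqrt(2*E/m) = sqrt(2*4559/0.05) = 427 m/s

427 m/s


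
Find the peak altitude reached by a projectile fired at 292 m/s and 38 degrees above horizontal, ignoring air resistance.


H = (v0*sin(theta))^2 / (2g) = (292*sin(38°))^2 / (2*9.81) = 1647 m

1647 m


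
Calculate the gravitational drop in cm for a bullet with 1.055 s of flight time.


drop = 0.5*g*t^2 = 0.5*9.81*1.055^2 = 5.45939 m ≈ 545.9 cm

545.9 cm


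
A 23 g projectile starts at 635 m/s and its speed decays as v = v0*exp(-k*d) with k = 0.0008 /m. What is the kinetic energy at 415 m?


v = v0*exp(-k*d) = 635*exp(-0.0008*415) = 455.604 m/s
E = 0.5*m*v^2 = 0.5*0.023*455.604^2 = 2387 J

2387 J


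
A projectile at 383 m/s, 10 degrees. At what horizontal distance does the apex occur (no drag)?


R = v0^2*sin(2*theta)/g = 383^2*sin(2*10°)/9.81 = 5114.23 m
apex_dist = R/2 = 5114.23/2 = 2557 m

2557 m


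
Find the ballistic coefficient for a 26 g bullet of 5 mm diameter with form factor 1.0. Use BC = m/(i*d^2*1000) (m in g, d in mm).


BC = m/(i*d^2*1000) = 26/(1.0 * 5^2 * 1000) = 0.00104

0.00104


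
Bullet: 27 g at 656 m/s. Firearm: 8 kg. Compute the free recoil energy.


v_r = m_p*v_p/m_gun = 0.027*656/8 = 2.214 m/s, E_r = 0.5*m_gun*v_r^2 = 0.5*8*2.214^2 = 19.61 J

19.61 J


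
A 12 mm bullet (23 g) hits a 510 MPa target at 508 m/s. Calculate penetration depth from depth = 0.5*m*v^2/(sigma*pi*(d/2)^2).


A = pi*(d/2)^2 = pi*(12/2)^2 = 113.097 mm^2
E = 0.5*m*v^2 = 0.5*0.023*508^2 = 2967.74 J
depth = E/(sigma*A) = 2967.74 J / (510 MPa * 113.097 mm^2) = 2967.74/(510 * 113.097) m = 0.0514521 m ≈ 51.45 mm

51.45 mm


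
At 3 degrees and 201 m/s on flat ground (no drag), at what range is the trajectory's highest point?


R = v0^2*sin(2*theta)/g = 201^2*sin(2*3°)/9.81 = 430.485 m
apex_dist = R/2 = 430.485/2 = 215.2 m

215.2 m


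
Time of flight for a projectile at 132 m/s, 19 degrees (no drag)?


T = 2*v0*sin(theta)/g = 2*132*sin(19°)/9.81 = 8.761 s

8.761 s


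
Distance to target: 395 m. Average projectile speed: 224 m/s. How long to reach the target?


t = d/v = 395/224 = 1.763 s

1.763 s


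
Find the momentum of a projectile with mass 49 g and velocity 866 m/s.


p = m*v = 0.049*866 = 42.43 kg·m/s

42.43 kg·m/s


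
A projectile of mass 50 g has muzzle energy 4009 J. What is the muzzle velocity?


v = sqrt(2*E/m) = sqrt(2*4009/0.05) = 400.4 m/s

400.4 m/s


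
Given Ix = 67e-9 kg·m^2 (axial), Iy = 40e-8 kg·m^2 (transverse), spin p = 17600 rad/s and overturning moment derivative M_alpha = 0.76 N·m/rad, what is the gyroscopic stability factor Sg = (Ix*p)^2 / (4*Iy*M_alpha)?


Sg = Ix^2 * p^2 / (4 * Iy * M_alpha) = (67e-9)^2 * 17600^2 / (4 * 40e-8 * 0.76) = 1.144

1.144


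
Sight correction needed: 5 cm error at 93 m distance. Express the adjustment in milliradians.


1 mrad subtends 1 cm per 10 m of range, so adj = error_cm / (dist_m / 10) = 5 / (93/10) = 0.5376 mrad

0.5376 mrad


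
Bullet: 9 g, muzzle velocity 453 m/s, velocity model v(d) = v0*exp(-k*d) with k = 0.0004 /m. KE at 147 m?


v = v0*exp(-k*d) = 453*exp(-0.0004*147) = 427.132 m/s
E = 0.5*m*v^2 = 0.5*0.009*427.132^2 = 821 J

821 J


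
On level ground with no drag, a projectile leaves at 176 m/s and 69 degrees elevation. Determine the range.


R = v0^2 * sin(2*theta) / g = 176^2 * sin(2*69°) / 9.81 = 2113 m

2113 m


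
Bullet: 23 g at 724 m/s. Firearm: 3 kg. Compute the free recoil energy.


v_r = m_p*v_p/m_gun = 0.023*724/3 = 5.55067 m/s, E_r = 0.5*m_gun*v_r^2 = 0.5*3*5.55067^2 = 46.21 J

46.21 J


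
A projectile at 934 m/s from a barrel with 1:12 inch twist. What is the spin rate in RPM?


twist_m = 12*0.0254 = 0.3048 m
spin = v/twist = 934/0.3048 = 3064.304 rev/s
RPM = spin*60 = 3064.304*60 ≈ 183858 RPM

183858 RPM


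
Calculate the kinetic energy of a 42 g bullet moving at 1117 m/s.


E = 0.5*m*v^2 = 0.5*0.042*1117^2 = 26201 J

26201 J


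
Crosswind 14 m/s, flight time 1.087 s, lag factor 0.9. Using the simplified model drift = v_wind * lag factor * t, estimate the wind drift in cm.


drift = v_wind * lag * t = 14 * 0.9 * 1.087 = 13.6962 m ≈ 1370 cm

1370 cm


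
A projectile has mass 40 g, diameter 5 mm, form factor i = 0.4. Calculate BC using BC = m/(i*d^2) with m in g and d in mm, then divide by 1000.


BC = m/(i*d^2*1000) = 40/(0.4 * 5^2 * 1000) = 0.004

0.004


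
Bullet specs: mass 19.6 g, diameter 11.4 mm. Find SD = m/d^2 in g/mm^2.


SD = m/d^2 = 19.6/11.4^2 = 0.1508 g/mm^2

0.1508 g/mm^2


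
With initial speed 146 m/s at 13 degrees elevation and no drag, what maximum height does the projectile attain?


H = (v0*sin(theta))^2 / (2g) = (146*sin(13°))^2 / (2*9.81) = 54.98 m

54.98 m


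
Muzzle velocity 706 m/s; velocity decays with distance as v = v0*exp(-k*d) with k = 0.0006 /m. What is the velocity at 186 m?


v = v0*exp(-k*d) = 706*exp(-0.0006*186) = 631.4 m/s

631.4 m/s


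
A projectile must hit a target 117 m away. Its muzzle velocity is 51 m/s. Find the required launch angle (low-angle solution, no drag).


sin(2*theta) = R*g/v0^2 = 117*9.81/51^2 = 0.44128, theta = arcsin(0.44128)/2 = 13.09°

13.09 degrees


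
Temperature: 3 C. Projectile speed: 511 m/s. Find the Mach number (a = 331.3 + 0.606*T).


a = 331.3 + 0.606*(3) = 333.118 m/s
M = v/a = 511/333.118 = 1.534

1.534


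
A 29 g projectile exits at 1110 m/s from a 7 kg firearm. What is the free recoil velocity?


v_recoil = m_p * v_p / m_gun = 0.029 * 1110 / 7 = 4.599 m/s

4.599 m/s


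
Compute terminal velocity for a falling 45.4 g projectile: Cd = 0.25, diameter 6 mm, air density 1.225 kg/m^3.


A = pi*(d/2)^2 = pi*(6/2000)^2 = 2.82743e-05 m^2
vt = sqrt(2mg/(Cd*rho*A)) = sqrt(2*0.0454*9.81/(0.25 * 1.225 * 2.82743e-05)) = 320.7 m/s

320.7 m/s


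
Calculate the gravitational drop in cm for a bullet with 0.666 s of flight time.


drop = 0.5*g*t^2 = 0.5*9.81*0.666^2 = 2.17564 m ≈ 217.6 cm

217.6 cm


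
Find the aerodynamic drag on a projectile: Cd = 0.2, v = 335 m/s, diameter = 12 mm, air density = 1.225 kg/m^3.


A = pi*(d/2)^2 = pi*(12/2000)^2 = 1.13097e-04 m^2
Fd = 0.5*Cd*rho*A*v^2 = 0.5*0.2*1.225*1.13097e-04*335^2 = 1.555 N

1.555 N


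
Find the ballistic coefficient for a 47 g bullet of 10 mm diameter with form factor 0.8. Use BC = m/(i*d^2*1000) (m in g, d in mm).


BC = m/(i*d^2*1000) = 47/(0.8 * 10^2 * 1000) = 0.0005875

0.0005875


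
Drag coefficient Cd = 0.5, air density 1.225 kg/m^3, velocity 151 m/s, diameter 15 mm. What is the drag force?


A = pi*(d/2)^2 = pi*(15/2000)^2 = 1.76715e-04 m^2
Fd = 0.5*Cd*rho*A*v^2 = 0.5*0.5*1.225*1.76715e-04*151^2 = 1.234 N

1.234 N


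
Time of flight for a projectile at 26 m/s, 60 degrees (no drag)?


T = 2*v0*sin(theta)/g = 2*26*sin(60°)/9.81 = 4.591 s

4.591 s


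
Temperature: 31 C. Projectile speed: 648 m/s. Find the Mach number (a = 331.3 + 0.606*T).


a = 331.3 + 0.606*(31) = 350.086 m/s
M = v/a = 648/350.086 = 1.851

1.851


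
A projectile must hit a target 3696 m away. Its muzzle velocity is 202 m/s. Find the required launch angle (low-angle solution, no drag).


sin(2*theta) = R*g/v0^2 = 3696*9.81/202^2 = 0.888583, theta = arcsin(0.888583)/2 = 31.35°

31.35 degrees


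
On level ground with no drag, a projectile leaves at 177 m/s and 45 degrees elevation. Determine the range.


R = v0^2 * sin(2*theta) / g = 177^2 * sin(2*45°) / 9.81 = 3194 m

3194 m


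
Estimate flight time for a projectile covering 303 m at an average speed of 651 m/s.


t = d/v = 303/651 = 0.4654 s

0.4654 s


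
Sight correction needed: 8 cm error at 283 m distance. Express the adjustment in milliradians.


1 mrad subtends 1 cm per 10 m of range, so adj = error_cm / (dist_m / 10) = 8 / (283/10) = 0.2827 mrad

0.2827 mrad


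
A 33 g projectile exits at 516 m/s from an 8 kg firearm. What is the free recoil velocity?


v_recoil = m_p * v_p / m_gun = 0.033 * 516 / 8 = 2.129 m/s

2.129 m/s


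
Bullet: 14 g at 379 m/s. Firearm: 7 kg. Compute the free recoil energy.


v_r = m_p*v_p/m_gun = 0.014*379/7 = 0.758 m/s, E_r = 0.5*m_gun*v_r^2 = 0.5*7*0.758^2 = 2.011 J

2.011 J


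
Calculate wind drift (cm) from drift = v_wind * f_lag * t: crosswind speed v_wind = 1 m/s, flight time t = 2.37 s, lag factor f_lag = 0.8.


drift = v_wind * lag * t = 1 * 0.8 * 2.37 = 1.896 m ≈ 189.6 cm

189.6 cm


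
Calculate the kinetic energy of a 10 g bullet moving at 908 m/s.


E = 0.5*m*v^2 = 0.5*0.01*908^2 = 4122 J

4122 J


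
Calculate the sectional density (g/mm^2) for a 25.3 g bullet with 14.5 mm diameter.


SD = m/d^2 = 25.3/14.5^2 = 0.1203 g/mm^2

0.1203 g/mm^2


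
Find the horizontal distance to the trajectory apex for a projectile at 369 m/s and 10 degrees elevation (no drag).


R = v0^2*sin(2*theta)/g = 369^2*sin(2*10°)/9.81 = 4747.18 m
apex_dist = R/2 = 4747.18/2 = 2374 m

2374 m


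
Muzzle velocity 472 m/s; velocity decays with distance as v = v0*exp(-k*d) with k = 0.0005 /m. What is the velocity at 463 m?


v = v0*exp(-k*d) = 472*exp(-0.0005*463) = 374.5 m/s

374.5 m/s


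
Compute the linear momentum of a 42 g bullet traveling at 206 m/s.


p = m*v = 0.042*206 = 8.652 kg·m/s

8.652 kg·m/s


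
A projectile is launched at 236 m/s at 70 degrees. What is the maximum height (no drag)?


H = (v0*sin(theta))^2 / (2g) = (236*sin(70°))^2 / (2*9.81) = 2507 m

2507 m


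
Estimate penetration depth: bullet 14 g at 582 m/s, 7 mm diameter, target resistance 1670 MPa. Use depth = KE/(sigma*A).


A = pi*(d/2)^2 = pi*(7/2)^2 = 38.4845 mm^2
E = 0.5*m*v^2 = 0.5*0.014*582^2 = 2371.07 J
depth = E/(sigma*A) = 2371.07 J / (1670 MPa * 38.4845 mm^2) = 2371.07/(1670 * 38.4845) m = 0.0368928 m ≈ 36.89 mm

36.89 mm


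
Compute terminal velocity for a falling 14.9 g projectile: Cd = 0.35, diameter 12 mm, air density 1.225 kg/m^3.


A = pi*(d/2)^2 = pi*(12/2000)^2 = 1.13097e-04 m^2
vt = sqrt(2mg/(Cd*rho*A)) = sqrt(2*0.0149*9.81/(0.35 * 1.225 * 1.13097e-04)) = 77.65 m/s

77.65 m/s


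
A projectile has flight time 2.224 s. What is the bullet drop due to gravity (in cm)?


drop = 0.5*g*t^2 = 0.5*9.81*2.224^2 = 24.261 m ≈ 2426 cm

2426 cm


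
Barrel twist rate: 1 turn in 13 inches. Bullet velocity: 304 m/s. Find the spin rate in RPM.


twist_m = 13*0.0254 = 0.3302 m
spin = v/twist = 304/0.3302 = 920.6541 rev/s
RPM = spin*60 = 920.6541*60 ≈ 55239 RPM

55239 RPM


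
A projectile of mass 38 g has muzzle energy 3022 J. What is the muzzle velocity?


v = sqrt(2*E/m) = sqrt(2*3022/0.038) = 398.8 m/s

398.8 m/s


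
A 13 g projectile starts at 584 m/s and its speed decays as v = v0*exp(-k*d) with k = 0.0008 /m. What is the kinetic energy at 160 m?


v = v0*exp(-k*d) = 584*exp(-0.0008*160) = 513.834 m/s
E = 0.5*m*v^2 = 0.5*0.013*513.834^2 = 1716 J

1716 J


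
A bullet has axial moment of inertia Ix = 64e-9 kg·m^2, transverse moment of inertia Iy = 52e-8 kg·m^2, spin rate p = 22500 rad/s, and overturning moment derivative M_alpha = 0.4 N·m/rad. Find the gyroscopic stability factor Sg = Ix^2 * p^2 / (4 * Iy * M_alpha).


Sg = Ix^2 * p^2 / (4 * Iy * M_alpha) = (64e-9)^2 * 22500^2 / (4 * 52e-8 * 0.4) = 2.492

2.492


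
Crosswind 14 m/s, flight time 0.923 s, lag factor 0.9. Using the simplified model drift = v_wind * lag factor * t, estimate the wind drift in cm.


drift = v_wind * lag * t = 14 * 0.9 * 0.923 = 11.6298 m ≈ 1163 cm

1163 cm


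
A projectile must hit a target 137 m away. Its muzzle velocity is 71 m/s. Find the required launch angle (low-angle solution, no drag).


sin(2*theta) = R*g/v0^2 = 137*9.81/71^2 = 0.266608, theta = arcsin(0.266608)/2 = 7.731°

7.731 degrees


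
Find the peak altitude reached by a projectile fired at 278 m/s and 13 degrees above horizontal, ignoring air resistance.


H = (v0*sin(theta))^2 / (2g) = (278*sin(13°))^2 / (2*9.81) = 199.3 m

199.3 m


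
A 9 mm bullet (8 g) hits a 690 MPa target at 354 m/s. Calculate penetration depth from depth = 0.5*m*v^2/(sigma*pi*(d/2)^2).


A = pi*(d/2)^2 = pi*(9/2)^2 = 63.6173 mm^2
E = 0.5*m*v^2 = 0.5*0.008*354^2 = 501.264 J
depth = E/(sigma*A) = 501.264 J / (690 MPa * 63.6173 mm^2) = 501.264/(690 * 63.6173) m = 0.0114194 m ≈ 11.42 mm

11.42 mm


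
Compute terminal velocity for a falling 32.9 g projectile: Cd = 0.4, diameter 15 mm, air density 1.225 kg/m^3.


A = pi*(d/2)^2 = pi*(15/2000)^2 = 1.76715e-04 m^2
vt = sqrt(2mg/(Cd*rho*A)) = sqrt(2*0.0329*9.81/(0.4 * 1.225 * 1.76715e-04)) = 86.34 m/s

86.34 m/s


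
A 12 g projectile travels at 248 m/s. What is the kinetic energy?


E = 0.5*m*v^2 = 0.5*0.012*248^2 = 369 J

369 J


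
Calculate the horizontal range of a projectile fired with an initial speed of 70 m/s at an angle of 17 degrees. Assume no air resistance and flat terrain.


R = v0^2 * sin(2*theta) / g = 70^2 * sin(2*17°) / 9.81 = 279.3 m

279.3 m


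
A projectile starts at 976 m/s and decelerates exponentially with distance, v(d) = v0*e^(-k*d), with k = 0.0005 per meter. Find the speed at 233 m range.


v = v0*exp(-k*d) = 976*exp(-0.0005*233) = 868.7 m/s

868.7 m/s


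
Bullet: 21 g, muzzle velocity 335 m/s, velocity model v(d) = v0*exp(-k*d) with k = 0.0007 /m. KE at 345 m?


v = v0*exp(-k*d) = 335*exp(-0.0007*345) = 263.125 m/s
E = 0.5*m*v^2 = 0.5*0.021*263.125^2 = 727 J

727 J


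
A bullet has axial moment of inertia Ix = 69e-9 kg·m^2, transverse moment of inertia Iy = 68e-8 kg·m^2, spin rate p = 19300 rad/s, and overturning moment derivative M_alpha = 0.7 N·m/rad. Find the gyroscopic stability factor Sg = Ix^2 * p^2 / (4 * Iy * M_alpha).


Sg = Ix^2 * p^2 / (4 * Iy * M_alpha) = (69e-9)^2 * 19300^2 / (4 * 68e-8 * 0.7) = 0.9314

0.9314


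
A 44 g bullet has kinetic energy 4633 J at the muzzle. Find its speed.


v = sqrt(2*E/m) = sqrt(2*4633/0.044) = 458.9 m/s

458.9 m/s


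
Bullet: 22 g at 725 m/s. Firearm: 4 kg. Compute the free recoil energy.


v_r = m_p*v_p/m_gun = 0.022*725/4 = 3.9875 m/s, E_r = 0.5*m_gun*v_r^2 = 0.5*4*3.9875^2 = 31.8 J

31.8 J


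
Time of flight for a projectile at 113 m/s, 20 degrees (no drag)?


T = 2*v0*sin(theta)/g = 2*113*sin(20°)/9.81 = 7.879 s

7.879 s


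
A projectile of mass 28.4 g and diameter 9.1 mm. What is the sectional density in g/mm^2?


SD = m/d^2 = 28.4/9.1^2 = 0.343 g/mm^2

0.343 g/mm^2


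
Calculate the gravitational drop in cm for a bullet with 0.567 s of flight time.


drop = 0.5*g*t^2 = 0.5*9.81*0.567^2 = 1.5769 m ≈ 157.7 cm

157.7 cm


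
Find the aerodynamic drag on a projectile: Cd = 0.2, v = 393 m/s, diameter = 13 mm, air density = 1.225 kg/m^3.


A = pi*(d/2)^2 = pi*(13/2000)^2 = 1.32732e-04 m^2
Fd = 0.5*Cd*rho*A*v^2 = 0.5*0.2*1.225*1.32732e-04*393^2 = 2.511 N

2.511 N


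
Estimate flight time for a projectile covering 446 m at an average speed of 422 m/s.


t = d/v = 446/422 = 1.057 s

1.057 s


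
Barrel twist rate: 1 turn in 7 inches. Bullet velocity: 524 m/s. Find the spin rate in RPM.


twist_m = 7*0.0254 = 0.1778 m
spin = v/twist = 524/0.1778 = 2947.132 rev/s
RPM = spin*60 = 2947.132*60 ≈ 176828 RPM

176828 RPM


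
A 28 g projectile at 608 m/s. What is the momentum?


p = m*v = 0.028*608 = 17.02 kg·m/s

17.02 kg·m/s


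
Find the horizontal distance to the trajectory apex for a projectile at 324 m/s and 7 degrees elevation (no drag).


R = v0^2*sin(2*theta)/g = 324^2*sin(2*7°)/9.81 = 2588.79 m
apex_dist = R/2 = 2588.79/2 = 1294 m

1294 m


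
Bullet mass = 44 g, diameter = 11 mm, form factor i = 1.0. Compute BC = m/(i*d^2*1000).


BC = m/(i*d^2*1000) = 44/(1.0 * 11^2 * 1000) = 0.0003636

0.0003636


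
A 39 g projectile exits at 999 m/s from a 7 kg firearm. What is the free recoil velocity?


v_recoil = m_p * v_p / m_gun = 0.039 * 999 / 7 = 5.566 m/s

5.566 m/s


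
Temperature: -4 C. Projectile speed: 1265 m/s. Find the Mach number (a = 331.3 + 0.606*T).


a = 331.3 + 0.606*(-4) = 328.876 m/s
M = v/a = 1265/328.876 = 3.846

3.846


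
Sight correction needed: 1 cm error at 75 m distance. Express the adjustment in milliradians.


1 mrad subtends 1 cm per 10 m of range, so adj = error_cm / (dist_m / 10) = 1 / (75/10) = 0.1333 mrad

0.1333 mrad


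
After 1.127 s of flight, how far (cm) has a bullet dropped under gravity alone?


drop = 0.5*g*t^2 = 0.5*9.81*1.127^2 = 6.22998 m ≈ 623 cm

623 cm


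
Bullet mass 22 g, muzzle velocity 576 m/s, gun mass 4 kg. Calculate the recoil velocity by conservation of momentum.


v_recoil = m_p * v_p / m_gun = 0.022 * 576 / 4 = 3.168 m/s

3.168 m/s


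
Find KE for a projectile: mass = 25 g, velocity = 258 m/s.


E = 0.5*m*v^2 = 0.5*0.025*258^2 = 832.1 J

832.1 J


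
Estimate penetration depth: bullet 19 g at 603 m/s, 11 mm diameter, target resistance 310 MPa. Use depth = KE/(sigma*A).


A = pi*(d/2)^2 = pi*(11/2)^2 = 95.0332 mm^2
E = 0.5*m*v^2 = 0.5*0.019*603^2 = 3454.29 J
depth = E/(sigma*A) = 3454.29 J / (310 MPa * 95.0332 mm^2) = 3454.29/(310 * 95.0332) m = 0.117252 m ≈ 117.3 mm

117.3 mm


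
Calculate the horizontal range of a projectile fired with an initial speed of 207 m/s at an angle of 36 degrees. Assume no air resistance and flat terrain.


R = v0^2 * sin(2*theta) / g = 207^2 * sin(2*36°) / 9.81 = 4154 m

4154 m


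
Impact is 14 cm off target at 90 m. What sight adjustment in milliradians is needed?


1 mrad subtends 1 cm per 10 m of range, so adj = error_cm / (dist_m / 10) = 14 / (90/10) = 1.556 mrad

1.556 mrad


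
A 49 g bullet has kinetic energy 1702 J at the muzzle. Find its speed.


v = sqrt(2*E/m) = sqrt(2*1702/0.049) = 263.6 m/s

263.6 m/s


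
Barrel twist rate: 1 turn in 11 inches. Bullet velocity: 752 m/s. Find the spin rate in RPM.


twist_m = 11*0.0254 = 0.2794 m
spin = v/twist = 752/0.2794 = 2691.482 rev/s
RPM = spin*60 = 2691.482*60 ≈ 161489 RPM

161489 RPM


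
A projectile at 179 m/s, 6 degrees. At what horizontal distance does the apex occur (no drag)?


R = v0^2*sin(2*theta)/g = 179^2*sin(2*6°)/9.81 = 679.072 m
apex_dist = R/2 = 679.072/2 = 339.5 m

339.5 m


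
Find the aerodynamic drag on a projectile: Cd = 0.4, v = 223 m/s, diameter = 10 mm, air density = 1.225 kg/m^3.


A = pi*(d/2)^2 = pi*(10/2000)^2 = 7.85398e-05 m^2
Fd = 0.5*Cd*rho*A*v^2 = 0.5*0.4*1.225*7.85398e-05*223^2 = 0.9569 N

0.9569 N


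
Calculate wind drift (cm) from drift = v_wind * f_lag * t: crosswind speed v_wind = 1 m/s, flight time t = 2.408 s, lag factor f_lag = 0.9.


drift = v_wind * lag * t = 1 * 0.9 * 2.408 = 2.1672 m ≈ 216.7 cm

216.7 cm


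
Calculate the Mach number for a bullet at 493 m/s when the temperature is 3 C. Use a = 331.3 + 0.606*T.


a = 331.3 + 0.606*(3) = 333.118 m/s
M = v/a = 493/333.118 = 1.48

1.48


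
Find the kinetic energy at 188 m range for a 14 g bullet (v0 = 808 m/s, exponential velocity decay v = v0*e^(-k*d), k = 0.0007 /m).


v = v0*exp(-k*d) = 808*exp(-0.0007*188) = 708.367 m/s
E = 0.5*m*v^2 = 0.5*0.014*708.367^2 = 3512 J

3512 J


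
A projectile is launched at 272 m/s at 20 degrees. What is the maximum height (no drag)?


H = (v0*sin(theta))^2 / (2g) = (272*sin(20°))^2 / (2*9.81) = 441.1 m

441.1 m


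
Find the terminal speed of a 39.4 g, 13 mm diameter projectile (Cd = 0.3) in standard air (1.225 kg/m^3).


A = pi*(d/2)^2 = pi*(13/2000)^2 = 1.32732e-04 m^2
vt = sqrt(2mg/(Cd*rho*A)) = sqrt(2*0.0394*9.81/(0.3 * 1.225 * 1.32732e-04)) = 125.9 m/s

125.9 m/s


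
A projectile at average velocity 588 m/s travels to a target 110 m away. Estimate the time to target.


t = d/v = 110/588 = 0.1871 s

0.1871 s


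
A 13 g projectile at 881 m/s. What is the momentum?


p = m*v = 0.013*881 = 11.45 kg·m/s

11.45 kg·m/s


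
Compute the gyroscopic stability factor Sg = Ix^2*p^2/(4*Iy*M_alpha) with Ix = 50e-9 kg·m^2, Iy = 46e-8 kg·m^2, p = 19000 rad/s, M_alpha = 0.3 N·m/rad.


Sg = Ix^2 * p^2 / (4 * Iy * M_alpha) = (50e-9)^2 * 19000^2 / (4 * 46e-8 * 0.3) = 1.635

1.635


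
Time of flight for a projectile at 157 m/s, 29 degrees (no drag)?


T = 2*v0*sin(theta)/g = 2*157*sin(29°)/9.81 = 15.52 s

15.52 s


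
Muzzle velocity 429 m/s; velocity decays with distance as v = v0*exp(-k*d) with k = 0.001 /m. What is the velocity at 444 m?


v = v0*exp(-k*d) = 429*exp(-0.001*444) = 275.2 m/s

275.2 m/s


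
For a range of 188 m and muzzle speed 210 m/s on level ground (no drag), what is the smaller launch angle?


sin(2*theta) = R*g/v0^2 = 188*9.81/210^2 = 0.0418204, theta = arcsin(0.0418204)/2 = 1.198°

1.198 degrees


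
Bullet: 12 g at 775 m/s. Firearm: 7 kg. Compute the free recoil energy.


v_r = m_p*v_p/m_gun = 0.012*775/7 = 1.32857 m/s, E_r = 0.5*m_gun*v_r^2 = 0.5*7*1.32857^2 = 6.178 J

6.178 J


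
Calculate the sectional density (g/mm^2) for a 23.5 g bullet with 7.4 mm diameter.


SD = m/d^2 = 23.5/7.4^2 = 0.4291 g/mm^2

0.4291 g/mm^2


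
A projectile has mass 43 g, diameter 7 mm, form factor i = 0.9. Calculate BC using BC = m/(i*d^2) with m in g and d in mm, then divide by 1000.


BC = m/(i*d^2*1000) = 43/(0.9 * 7^2 * 1000) = 0.0009751

0.0009751


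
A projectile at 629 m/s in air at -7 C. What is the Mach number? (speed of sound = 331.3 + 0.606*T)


a = 331.3 + 0.606*(-7) = 327.058 m/s
M = v/a = 629/327.058 = 1.923

1.923


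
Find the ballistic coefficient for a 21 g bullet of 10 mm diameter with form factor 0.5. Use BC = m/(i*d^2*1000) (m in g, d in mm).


BC = m/(i*d^2*1000) = 21/(0.5 * 10^2 * 1000) = 0.00042

0.00042


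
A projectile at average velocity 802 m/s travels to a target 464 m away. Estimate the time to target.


t = d/v = 464/802 = 0.5786 s

0.5786 s


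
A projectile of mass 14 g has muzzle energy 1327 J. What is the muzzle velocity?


v = sqrt(2*E/m) = sqrt(2*1327/0.014) = 435.4 m/s

435.4 m/s


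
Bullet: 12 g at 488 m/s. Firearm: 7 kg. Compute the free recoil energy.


v_r = m_p*v_p/m_gun = 0.012*488/7 = 0.836571 m/s, E_r = 0.5*m_gun*v_r^2 = 0.5*7*0.836571^2 = 2.449 J

2.449 J


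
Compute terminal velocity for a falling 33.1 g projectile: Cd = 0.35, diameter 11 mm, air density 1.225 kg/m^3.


A = pi*(d/2)^2 = pi*(11/2000)^2 = 9.50332e-05 m^2
vt = sqrt(2mg/(Cd*rho*A)) = sqrt(2*0.0331*9.81/(0.35 * 1.225 * 9.50332e-05)) = 126.2 m/s

126.2 m/s


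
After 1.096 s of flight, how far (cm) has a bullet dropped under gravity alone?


drop = 0.5*g*t^2 = 0.5*9.81*1.096^2 = 5.89196 m ≈ 589.2 cm

589.2 cm


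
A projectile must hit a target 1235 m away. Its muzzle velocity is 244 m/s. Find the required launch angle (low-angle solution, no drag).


sin(2*theta) = R*g/v0^2 = 1235*9.81/244^2 = 0.203496, theta = arcsin(0.203496)/2 = 5.871°

5.871 degrees


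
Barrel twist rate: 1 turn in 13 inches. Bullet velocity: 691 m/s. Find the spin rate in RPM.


twist_m = 13*0.0254 = 0.3302 m
spin = v/twist = 691/0.3302 = 2092.671 rev/s
RPM = spin*60 = 2092.671*60 ≈ 125560 RPM

125560 RPM


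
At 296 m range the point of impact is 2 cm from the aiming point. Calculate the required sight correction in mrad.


1 mrad subtends 1 cm per 10 m of range, so adj = error_cm / (dist_m / 10) = 2 / (296/10) = 0.06757 mrad

0.06757 mrad


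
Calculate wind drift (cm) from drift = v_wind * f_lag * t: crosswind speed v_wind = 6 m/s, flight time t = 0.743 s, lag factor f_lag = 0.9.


drift = v_wind * lag * t = 6 * 0.9 * 0.743 = 4.0122 m ≈ 401.2 cm

401.2 cm


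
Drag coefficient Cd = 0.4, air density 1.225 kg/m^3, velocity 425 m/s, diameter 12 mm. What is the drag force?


A = pi*(d/2)^2 = pi*(12/2000)^2 = 1.13097e-04 m^2
Fd = 0.5*Cd*rho*A*v^2 = 0.5*0.4*1.225*1.13097e-04*425^2 = 5.005 N

5.005 N


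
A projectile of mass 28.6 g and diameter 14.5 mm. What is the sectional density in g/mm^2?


SD = m/d^2 = 28.6/14.5^2 = 0.136 g/mm^2

0.136 g/mm^2


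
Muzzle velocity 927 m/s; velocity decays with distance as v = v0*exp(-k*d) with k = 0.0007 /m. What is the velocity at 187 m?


v = v0*exp(-k*d) = 927*exp(-0.0007*187) = 813.3 m/s

813.3 m/s


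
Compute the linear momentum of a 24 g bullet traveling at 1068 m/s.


p = m*v = 0.024*1068 = 25.63 kg·m/s

25.63 kg·m/s


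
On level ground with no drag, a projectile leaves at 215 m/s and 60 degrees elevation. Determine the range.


R = v0^2 * sin(2*theta) / g = 215^2 * sin(2*60°) / 9.81 = 4081 m

4081 m


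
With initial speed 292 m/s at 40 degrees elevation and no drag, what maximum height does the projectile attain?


H = (v0*sin(theta))^2 / (2g) = (292*sin(40°))^2 / (2*9.81) = 1796 m

1796 m


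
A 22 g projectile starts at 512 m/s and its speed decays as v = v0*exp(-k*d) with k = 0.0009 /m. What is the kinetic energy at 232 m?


v = v0*exp(-k*d) = 512*exp(-0.0009*232) = 415.517 m/s
E = 0.5*m*v^2 = 0.5*0.022*415.517^2 = 1899 J

1899 J


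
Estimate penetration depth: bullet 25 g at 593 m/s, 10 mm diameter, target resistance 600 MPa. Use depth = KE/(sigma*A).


A = pi*(d/2)^2 = pi*(10/2)^2 = 78.5398 mm^2
E = 0.5*m*v^2 = 0.5*0.025*593^2 = 4395.61 J
depth = E/(sigma*A) = 4395.61 J / (600 MPa * 78.5398 mm^2) = 4395.61/(600 * 78.5398) m = 0.0932778 m ≈ 93.28 mm

93.28 mm
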